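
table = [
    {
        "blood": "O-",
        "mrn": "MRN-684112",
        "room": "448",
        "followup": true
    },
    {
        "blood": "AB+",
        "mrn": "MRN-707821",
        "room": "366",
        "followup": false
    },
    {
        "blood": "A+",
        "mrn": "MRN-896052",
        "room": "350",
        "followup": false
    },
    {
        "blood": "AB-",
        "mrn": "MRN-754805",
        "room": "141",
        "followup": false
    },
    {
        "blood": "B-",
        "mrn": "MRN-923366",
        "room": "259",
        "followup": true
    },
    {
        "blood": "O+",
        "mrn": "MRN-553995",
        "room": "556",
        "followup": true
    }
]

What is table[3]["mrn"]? "MRN-754805"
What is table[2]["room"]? "350"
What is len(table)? 6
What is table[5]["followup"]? True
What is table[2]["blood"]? "A+"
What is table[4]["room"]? "259"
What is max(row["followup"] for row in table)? True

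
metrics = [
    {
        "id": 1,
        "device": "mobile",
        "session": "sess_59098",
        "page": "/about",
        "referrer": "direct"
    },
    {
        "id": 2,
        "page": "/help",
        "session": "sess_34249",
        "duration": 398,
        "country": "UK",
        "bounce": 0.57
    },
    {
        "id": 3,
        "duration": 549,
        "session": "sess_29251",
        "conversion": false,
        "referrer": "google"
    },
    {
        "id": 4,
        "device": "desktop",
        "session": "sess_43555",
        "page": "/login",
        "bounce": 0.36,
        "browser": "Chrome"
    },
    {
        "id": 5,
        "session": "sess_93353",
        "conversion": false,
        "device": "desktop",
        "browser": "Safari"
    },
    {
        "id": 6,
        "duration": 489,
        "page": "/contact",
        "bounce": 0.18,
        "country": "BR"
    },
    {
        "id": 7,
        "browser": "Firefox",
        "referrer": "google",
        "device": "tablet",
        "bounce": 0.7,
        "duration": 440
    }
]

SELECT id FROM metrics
[1, 2, 3, 4, 5, 6, 7]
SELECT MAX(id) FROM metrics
7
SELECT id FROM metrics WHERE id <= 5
[1, 2, 3, 4, 5]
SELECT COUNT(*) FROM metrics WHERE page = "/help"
1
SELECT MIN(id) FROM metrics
1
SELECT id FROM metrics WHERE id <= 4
[1, 2, 3, 4]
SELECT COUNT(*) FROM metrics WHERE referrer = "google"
2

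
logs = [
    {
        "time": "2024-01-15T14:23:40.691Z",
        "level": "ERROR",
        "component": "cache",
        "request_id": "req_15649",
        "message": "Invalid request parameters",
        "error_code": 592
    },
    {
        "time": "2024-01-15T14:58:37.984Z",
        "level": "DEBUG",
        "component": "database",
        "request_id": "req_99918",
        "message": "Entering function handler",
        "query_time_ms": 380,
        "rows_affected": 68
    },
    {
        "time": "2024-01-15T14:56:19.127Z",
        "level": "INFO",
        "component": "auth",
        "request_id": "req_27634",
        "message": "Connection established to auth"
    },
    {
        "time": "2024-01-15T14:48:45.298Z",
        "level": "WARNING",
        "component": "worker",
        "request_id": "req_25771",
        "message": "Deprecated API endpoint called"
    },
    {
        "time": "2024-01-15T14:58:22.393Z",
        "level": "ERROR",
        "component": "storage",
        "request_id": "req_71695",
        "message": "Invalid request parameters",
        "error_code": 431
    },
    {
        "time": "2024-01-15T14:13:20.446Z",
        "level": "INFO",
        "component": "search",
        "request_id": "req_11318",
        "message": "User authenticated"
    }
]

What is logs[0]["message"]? "Invalid request parameters"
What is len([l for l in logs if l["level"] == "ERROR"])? 2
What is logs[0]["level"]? "ERROR"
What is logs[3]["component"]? "worker"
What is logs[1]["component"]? "database"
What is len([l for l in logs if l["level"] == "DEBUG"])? 1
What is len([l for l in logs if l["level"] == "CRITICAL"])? 0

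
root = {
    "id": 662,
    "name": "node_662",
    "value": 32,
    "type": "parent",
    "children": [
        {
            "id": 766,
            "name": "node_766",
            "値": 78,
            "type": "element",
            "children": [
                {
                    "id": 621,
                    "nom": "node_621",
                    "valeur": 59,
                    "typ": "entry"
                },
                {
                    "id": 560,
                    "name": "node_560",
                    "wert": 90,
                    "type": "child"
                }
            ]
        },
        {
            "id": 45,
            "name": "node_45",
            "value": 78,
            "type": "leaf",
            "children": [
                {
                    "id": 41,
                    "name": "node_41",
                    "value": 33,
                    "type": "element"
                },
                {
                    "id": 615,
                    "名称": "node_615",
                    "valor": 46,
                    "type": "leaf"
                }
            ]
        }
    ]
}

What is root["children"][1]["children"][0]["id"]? 41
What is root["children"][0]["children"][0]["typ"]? "entry"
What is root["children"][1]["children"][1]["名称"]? "node_615"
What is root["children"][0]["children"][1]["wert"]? 90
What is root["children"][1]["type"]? "leaf"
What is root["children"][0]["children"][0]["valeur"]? 59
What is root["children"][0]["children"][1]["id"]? 560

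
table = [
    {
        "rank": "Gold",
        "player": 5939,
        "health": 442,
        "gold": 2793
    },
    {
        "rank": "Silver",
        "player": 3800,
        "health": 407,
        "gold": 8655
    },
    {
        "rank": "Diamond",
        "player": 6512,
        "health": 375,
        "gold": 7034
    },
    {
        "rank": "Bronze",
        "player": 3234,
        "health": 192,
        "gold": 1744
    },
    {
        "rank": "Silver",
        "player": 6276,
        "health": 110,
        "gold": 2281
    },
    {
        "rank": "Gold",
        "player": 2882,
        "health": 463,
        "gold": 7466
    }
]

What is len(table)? 6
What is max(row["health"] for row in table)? 463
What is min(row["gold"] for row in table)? 1744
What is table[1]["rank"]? "Silver"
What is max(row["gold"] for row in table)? 8655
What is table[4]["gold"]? 2281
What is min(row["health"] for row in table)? 110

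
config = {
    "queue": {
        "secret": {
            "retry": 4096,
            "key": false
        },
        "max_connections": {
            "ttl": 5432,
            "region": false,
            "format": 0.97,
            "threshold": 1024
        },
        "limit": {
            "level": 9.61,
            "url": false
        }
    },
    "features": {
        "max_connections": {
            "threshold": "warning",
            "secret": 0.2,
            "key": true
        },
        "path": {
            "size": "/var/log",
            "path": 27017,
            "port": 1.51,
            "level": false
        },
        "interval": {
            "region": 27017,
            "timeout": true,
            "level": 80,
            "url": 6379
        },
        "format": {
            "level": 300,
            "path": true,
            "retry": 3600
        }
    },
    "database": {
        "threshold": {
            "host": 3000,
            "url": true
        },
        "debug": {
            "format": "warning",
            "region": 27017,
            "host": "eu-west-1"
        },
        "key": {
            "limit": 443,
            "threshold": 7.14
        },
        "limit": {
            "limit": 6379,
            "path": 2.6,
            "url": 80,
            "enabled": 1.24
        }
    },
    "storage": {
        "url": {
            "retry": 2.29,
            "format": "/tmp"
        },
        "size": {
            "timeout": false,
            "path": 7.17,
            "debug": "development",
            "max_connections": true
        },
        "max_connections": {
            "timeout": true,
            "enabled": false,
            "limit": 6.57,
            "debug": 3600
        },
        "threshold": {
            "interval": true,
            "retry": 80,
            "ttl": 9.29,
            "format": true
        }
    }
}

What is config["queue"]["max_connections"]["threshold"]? 1024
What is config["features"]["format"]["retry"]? 3600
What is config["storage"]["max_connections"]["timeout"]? True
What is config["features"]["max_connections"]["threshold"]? "warning"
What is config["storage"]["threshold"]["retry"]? 80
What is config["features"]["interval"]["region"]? 27017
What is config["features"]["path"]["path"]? 27017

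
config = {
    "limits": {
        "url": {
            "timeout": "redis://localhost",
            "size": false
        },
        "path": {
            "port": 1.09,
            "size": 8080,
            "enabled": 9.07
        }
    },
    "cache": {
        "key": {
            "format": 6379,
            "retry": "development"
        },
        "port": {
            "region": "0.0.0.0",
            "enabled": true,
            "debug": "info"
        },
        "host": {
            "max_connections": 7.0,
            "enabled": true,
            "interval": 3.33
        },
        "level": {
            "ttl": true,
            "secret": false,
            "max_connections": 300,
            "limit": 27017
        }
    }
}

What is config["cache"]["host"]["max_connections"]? 7.0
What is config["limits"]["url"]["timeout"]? "redis://localhost"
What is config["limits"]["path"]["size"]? 8080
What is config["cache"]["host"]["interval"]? 3.33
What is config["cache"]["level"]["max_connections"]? 300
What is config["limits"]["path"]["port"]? 1.09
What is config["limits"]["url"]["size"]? False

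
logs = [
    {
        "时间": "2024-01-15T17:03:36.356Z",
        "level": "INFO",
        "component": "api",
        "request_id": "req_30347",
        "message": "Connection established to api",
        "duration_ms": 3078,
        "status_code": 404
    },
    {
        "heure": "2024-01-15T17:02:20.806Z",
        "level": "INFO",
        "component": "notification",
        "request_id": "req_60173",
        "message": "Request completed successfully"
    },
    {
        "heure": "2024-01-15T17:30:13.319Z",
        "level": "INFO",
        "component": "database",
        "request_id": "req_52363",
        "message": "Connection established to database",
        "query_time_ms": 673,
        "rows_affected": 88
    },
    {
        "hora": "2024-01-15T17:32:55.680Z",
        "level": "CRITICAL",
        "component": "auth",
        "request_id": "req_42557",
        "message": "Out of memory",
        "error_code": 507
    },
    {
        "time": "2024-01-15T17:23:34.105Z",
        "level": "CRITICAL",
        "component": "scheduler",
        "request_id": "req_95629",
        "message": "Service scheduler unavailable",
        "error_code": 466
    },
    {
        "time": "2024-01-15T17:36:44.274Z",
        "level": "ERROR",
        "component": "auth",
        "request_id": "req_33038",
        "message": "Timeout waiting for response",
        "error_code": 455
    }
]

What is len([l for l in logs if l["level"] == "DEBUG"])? 0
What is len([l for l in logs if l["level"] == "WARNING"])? 0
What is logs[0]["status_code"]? 404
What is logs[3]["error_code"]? 507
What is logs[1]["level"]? "INFO"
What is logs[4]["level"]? "CRITICAL"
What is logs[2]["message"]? "Connection established to database"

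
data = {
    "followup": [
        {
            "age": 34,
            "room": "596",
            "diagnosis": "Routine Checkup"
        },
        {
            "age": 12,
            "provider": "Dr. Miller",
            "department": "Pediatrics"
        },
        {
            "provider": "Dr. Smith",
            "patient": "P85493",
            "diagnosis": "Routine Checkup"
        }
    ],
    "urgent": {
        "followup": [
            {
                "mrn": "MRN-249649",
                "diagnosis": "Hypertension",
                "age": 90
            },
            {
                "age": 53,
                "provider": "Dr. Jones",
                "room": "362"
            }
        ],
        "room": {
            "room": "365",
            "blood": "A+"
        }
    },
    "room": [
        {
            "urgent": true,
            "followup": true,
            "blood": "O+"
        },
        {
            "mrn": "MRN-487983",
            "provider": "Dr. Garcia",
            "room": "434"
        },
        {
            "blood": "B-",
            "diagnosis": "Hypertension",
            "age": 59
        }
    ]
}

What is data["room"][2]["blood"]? "B-"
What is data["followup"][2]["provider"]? "Dr. Smith"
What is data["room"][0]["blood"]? "O+"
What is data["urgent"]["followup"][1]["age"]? 53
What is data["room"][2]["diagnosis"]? "Hypertension"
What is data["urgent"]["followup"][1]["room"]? "362"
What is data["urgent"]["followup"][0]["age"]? 90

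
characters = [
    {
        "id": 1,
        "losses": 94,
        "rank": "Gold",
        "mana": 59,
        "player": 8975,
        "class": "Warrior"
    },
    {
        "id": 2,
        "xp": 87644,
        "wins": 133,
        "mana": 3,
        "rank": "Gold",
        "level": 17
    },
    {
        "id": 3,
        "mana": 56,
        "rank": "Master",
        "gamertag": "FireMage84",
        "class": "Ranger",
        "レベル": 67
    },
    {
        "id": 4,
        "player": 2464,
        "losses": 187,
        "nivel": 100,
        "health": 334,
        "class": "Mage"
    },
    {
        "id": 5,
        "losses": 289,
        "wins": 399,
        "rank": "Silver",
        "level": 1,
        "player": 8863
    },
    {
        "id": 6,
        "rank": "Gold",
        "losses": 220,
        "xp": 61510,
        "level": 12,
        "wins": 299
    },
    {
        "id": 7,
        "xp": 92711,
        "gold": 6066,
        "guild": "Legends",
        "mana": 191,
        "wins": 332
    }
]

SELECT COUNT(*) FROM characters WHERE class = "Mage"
1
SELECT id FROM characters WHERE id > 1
[2, 3, 4, 5, 6, 7]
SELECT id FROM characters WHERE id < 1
[]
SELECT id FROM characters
[1, 2, 3, 4, 5, 6, 7]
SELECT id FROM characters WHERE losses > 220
[5]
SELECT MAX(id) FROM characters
7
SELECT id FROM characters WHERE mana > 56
[1, 7]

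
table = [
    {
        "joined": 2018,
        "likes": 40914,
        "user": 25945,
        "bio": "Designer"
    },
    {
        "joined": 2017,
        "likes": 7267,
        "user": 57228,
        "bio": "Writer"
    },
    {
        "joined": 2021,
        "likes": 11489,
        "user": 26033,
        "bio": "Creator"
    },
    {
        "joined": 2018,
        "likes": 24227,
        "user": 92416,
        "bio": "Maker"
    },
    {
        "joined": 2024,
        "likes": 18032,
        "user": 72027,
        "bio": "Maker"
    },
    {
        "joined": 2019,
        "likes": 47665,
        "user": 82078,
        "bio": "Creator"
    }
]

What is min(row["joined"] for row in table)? 2017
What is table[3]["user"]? 92416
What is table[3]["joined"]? 2018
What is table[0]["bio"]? "Designer"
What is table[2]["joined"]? 2021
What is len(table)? 6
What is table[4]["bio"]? "Maker"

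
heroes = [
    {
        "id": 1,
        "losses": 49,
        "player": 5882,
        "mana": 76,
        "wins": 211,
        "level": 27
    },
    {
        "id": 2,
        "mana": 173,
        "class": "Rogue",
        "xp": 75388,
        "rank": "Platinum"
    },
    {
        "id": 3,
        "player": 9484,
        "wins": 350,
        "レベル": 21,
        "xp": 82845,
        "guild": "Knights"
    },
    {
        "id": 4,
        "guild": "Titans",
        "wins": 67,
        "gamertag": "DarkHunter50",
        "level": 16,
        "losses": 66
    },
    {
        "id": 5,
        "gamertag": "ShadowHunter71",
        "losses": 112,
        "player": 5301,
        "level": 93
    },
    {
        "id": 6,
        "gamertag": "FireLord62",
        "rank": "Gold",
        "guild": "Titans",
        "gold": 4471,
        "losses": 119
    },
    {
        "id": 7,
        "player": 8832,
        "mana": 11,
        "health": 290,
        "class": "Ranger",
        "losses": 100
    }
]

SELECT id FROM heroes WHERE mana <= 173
[1, 2, 7]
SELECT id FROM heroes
[1, 2, 3, 4, 5, 6, 7]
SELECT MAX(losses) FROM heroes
119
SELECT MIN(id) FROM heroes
1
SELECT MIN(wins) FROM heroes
67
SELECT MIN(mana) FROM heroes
11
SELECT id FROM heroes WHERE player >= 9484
[3]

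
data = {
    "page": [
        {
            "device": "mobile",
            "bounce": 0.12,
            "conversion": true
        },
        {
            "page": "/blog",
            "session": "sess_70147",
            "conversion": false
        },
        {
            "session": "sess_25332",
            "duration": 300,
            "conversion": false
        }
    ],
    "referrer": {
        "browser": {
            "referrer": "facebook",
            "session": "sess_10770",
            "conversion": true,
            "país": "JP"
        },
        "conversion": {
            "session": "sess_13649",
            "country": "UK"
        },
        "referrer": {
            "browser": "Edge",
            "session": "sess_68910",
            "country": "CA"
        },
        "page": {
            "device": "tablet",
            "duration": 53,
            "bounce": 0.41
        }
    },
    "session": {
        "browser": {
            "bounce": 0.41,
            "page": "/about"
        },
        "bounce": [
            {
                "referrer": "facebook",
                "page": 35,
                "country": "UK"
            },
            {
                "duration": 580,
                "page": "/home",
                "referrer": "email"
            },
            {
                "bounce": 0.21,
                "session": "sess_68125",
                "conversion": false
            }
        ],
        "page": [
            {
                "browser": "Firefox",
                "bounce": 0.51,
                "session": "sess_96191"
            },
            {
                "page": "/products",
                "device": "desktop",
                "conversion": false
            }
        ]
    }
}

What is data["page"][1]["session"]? "sess_70147"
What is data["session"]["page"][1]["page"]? "/products"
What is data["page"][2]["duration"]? 300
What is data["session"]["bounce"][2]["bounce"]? 0.21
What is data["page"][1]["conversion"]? False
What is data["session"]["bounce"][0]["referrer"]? "facebook"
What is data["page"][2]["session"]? "sess_25332"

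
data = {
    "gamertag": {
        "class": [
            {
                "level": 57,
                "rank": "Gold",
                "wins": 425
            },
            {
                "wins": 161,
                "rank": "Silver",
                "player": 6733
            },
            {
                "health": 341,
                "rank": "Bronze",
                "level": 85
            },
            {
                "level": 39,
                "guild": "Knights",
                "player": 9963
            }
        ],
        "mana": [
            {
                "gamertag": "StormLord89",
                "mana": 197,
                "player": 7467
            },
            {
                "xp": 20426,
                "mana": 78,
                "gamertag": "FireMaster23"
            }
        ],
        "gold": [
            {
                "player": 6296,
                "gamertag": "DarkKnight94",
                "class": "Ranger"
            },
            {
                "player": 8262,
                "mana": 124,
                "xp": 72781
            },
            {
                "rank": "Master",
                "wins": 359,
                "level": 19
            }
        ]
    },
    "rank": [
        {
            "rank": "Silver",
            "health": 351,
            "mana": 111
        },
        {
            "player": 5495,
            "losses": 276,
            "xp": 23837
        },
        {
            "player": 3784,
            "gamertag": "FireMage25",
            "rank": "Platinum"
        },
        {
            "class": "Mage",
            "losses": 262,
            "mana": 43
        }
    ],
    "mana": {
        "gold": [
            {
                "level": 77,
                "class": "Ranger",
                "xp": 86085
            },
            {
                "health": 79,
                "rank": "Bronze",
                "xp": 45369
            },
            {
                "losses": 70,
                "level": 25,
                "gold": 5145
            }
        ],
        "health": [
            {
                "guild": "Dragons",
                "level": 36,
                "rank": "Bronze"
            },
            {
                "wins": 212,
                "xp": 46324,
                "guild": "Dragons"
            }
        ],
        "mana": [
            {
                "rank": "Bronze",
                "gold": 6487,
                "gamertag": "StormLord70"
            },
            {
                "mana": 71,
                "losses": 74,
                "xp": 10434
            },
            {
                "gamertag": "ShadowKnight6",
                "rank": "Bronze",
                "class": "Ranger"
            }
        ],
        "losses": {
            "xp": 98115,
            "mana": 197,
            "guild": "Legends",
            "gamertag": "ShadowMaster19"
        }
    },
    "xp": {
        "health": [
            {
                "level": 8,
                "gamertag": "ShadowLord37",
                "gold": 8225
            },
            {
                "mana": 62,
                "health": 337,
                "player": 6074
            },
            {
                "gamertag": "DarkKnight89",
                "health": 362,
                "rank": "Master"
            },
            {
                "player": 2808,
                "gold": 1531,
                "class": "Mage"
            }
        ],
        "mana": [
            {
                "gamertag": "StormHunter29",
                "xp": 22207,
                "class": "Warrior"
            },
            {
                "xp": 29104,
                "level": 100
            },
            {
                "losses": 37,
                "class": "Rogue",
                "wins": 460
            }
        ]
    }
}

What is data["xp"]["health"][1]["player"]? 6074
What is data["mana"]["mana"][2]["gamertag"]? "ShadowKnight6"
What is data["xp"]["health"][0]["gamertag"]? "ShadowLord37"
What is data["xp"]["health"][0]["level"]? 8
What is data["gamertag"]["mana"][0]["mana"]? 197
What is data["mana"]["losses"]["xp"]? 98115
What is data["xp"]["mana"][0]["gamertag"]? "StormHunter29"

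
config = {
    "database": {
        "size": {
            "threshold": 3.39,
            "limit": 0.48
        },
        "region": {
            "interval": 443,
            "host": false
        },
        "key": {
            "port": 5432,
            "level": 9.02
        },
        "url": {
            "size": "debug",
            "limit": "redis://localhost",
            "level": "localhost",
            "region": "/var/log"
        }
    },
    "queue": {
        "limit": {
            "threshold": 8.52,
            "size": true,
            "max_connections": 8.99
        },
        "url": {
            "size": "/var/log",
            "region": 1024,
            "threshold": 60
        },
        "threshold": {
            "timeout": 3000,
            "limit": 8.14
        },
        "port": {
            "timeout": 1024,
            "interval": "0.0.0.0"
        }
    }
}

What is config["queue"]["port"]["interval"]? "0.0.0.0"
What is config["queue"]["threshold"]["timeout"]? 3000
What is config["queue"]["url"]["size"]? "/var/log"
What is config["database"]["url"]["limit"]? "redis://localhost"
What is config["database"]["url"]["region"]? "/var/log"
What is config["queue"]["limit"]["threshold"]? 8.52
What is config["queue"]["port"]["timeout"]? 1024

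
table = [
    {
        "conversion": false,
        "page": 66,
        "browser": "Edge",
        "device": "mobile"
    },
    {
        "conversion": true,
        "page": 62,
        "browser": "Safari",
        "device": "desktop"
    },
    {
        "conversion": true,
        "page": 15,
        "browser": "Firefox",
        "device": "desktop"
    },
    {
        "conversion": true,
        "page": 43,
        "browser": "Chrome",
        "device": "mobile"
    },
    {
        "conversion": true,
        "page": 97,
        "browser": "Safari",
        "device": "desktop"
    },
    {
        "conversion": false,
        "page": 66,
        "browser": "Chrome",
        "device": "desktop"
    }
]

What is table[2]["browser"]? "Firefox"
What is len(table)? 6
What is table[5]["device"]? "desktop"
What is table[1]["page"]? 62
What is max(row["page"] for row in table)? 97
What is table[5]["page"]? 66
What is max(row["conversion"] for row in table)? True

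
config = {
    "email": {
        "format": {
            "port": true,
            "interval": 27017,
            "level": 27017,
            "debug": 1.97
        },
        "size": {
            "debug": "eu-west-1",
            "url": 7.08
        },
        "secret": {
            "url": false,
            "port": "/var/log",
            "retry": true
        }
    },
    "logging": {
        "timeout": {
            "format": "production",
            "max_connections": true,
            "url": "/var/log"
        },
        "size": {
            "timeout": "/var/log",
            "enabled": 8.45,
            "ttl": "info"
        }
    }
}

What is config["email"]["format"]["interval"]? 27017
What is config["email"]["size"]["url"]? 7.08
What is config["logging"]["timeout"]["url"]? "/var/log"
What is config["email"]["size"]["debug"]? "eu-west-1"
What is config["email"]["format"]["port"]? True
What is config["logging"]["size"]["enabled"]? 8.45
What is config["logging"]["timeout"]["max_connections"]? True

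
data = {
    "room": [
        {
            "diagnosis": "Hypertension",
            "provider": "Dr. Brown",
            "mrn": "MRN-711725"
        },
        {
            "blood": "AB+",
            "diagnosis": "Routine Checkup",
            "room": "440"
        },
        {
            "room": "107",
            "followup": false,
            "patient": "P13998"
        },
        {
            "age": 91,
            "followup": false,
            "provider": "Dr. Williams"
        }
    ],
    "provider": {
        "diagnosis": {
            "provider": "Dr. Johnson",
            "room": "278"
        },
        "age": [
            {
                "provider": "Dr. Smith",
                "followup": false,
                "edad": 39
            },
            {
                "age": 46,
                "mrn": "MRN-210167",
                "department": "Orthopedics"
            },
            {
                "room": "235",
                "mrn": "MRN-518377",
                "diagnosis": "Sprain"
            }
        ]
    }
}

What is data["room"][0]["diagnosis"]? "Hypertension"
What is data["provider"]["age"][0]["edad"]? 39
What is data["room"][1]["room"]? "440"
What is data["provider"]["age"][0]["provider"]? "Dr. Smith"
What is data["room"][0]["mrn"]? "MRN-711725"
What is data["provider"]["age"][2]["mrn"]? "MRN-518377"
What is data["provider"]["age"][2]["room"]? "235"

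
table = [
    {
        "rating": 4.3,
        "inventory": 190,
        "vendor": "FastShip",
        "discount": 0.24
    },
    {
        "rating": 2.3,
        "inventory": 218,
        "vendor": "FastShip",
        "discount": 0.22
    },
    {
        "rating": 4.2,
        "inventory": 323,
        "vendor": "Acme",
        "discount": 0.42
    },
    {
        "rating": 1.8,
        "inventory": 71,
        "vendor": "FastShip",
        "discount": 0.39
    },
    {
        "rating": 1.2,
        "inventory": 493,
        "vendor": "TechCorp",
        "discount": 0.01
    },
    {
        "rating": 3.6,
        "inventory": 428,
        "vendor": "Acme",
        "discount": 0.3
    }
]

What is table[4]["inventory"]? 493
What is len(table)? 6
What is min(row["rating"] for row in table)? 1.2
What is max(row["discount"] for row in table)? 0.42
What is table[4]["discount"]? 0.01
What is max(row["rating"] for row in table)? 4.3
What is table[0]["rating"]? 4.3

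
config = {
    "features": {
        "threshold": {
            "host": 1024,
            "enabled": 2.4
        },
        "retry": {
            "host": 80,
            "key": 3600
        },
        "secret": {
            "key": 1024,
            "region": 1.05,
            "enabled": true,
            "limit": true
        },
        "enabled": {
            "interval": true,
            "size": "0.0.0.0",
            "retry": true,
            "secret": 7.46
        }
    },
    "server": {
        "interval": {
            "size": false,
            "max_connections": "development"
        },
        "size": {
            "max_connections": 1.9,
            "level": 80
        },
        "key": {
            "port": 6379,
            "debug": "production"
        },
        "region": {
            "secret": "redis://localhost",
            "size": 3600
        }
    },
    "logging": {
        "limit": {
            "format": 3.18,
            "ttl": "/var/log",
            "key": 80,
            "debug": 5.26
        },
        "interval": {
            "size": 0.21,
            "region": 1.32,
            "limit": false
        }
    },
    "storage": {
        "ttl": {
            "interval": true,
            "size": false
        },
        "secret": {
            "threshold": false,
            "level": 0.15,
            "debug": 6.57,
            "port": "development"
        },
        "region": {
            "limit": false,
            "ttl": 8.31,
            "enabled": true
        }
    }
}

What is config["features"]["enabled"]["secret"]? 7.46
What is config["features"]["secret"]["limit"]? True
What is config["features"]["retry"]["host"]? 80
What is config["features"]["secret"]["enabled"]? True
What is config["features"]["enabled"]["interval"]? True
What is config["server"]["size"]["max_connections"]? 1.9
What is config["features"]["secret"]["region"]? 1.05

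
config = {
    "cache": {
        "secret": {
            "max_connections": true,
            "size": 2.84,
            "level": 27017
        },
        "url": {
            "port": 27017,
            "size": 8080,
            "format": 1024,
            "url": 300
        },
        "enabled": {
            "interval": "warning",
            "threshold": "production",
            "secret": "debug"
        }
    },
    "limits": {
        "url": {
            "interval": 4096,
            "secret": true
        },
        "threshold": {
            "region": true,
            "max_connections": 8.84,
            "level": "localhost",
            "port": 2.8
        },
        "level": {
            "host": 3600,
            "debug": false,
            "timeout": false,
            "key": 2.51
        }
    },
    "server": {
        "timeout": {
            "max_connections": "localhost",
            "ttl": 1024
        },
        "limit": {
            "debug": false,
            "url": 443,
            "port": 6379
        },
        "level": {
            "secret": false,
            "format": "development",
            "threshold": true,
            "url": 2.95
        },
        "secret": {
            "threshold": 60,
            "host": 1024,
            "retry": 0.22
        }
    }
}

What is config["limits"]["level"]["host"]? 3600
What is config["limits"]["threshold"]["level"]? "localhost"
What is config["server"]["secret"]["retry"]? 0.22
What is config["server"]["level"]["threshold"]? True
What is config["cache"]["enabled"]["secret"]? "debug"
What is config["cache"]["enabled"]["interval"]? "warning"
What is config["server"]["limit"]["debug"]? False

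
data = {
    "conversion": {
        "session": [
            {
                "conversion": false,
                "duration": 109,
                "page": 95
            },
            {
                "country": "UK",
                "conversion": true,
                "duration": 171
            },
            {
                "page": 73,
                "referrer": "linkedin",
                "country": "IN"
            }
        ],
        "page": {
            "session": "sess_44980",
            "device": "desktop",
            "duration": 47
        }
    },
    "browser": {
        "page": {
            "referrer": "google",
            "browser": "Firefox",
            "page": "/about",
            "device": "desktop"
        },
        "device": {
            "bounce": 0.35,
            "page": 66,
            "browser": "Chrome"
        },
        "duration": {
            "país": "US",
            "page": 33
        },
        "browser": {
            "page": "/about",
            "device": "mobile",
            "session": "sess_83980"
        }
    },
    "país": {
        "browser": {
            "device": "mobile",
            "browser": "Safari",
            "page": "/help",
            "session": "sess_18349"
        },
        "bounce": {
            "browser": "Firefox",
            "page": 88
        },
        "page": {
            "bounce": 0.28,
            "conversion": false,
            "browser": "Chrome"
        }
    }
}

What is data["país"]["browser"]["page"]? "/help"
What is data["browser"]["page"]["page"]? "/about"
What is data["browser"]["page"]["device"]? "desktop"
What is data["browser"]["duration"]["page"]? 33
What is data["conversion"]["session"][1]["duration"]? 171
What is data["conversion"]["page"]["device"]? "desktop"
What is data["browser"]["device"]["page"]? 66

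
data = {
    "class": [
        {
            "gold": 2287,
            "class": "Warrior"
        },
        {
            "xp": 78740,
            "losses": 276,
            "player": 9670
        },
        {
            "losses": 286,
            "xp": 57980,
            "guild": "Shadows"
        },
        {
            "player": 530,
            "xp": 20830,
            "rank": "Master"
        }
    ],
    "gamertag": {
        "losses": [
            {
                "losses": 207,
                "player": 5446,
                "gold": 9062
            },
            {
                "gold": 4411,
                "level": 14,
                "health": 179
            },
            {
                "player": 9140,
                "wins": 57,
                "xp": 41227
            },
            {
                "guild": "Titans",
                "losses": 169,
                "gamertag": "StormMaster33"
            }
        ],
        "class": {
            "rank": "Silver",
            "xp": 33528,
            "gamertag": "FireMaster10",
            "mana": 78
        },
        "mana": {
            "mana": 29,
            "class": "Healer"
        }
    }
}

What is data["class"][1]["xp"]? 78740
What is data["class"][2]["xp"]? 57980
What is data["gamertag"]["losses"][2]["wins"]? 57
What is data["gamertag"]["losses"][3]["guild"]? "Titans"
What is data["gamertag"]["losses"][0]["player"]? 5446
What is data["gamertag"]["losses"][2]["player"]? 9140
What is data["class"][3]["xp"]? 20830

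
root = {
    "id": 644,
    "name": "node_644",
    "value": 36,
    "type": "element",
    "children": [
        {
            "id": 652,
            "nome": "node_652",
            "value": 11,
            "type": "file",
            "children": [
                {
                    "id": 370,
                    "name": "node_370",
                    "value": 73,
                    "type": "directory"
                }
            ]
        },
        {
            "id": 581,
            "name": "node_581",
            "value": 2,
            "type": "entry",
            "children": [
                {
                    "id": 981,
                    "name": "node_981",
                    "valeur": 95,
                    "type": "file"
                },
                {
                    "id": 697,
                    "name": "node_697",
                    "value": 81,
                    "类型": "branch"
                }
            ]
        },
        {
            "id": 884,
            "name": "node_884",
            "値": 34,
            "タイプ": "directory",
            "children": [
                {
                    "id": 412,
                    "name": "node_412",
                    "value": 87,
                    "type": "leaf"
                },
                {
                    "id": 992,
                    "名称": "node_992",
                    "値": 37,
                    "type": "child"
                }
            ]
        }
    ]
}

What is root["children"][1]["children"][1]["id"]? 697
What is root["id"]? 644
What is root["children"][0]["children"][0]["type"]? "directory"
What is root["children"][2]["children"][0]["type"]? "leaf"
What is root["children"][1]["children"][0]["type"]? "file"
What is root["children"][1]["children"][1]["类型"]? "branch"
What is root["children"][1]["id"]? 581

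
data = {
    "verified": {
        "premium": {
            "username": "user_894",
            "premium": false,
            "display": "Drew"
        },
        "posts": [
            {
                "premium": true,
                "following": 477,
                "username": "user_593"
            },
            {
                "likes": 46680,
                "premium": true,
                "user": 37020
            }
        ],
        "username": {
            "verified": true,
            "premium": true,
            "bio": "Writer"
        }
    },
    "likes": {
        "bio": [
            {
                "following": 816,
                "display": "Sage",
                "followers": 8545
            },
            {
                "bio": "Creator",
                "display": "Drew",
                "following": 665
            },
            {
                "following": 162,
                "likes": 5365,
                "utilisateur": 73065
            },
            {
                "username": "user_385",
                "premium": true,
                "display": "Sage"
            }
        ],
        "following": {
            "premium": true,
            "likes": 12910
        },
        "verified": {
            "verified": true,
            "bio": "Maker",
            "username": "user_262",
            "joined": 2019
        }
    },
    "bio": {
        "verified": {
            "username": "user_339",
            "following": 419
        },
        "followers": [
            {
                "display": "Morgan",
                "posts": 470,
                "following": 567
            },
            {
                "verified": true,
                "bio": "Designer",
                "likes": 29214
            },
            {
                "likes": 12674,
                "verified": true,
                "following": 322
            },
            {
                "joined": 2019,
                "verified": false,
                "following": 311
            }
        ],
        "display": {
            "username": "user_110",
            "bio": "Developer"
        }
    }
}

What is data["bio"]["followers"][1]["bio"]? "Designer"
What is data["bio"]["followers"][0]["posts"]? 470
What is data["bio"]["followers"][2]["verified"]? True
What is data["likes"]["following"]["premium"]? True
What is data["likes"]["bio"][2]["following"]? 162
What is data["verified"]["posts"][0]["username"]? "user_593"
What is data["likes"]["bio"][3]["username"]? "user_385"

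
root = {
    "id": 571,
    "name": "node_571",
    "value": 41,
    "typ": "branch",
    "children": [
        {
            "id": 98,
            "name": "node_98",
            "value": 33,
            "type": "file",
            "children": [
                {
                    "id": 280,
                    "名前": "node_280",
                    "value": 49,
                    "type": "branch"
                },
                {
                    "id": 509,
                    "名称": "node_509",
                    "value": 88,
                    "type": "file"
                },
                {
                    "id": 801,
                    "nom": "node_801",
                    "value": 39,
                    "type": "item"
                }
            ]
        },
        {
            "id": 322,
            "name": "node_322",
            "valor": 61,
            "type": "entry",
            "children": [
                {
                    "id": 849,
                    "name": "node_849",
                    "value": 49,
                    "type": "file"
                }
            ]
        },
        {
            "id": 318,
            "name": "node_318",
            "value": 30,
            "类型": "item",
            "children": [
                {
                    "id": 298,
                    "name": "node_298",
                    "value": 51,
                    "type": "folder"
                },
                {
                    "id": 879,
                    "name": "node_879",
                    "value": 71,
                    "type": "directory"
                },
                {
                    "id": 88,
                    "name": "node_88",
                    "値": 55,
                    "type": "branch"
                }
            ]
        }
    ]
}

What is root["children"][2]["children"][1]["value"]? 71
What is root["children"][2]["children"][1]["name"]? "node_879"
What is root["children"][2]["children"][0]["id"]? 298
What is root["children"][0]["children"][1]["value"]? 88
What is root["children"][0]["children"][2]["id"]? 801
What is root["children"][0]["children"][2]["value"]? 39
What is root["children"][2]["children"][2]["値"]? 55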